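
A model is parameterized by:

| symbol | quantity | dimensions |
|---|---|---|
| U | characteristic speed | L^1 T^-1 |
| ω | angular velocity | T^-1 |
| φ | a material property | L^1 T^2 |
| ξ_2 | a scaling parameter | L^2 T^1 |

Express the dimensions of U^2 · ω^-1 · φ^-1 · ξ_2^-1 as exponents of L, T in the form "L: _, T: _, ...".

Collect each base-dimension exponent across the product:
  L: 2·(1) − (0) − (1) − (2) = -1
  T: 2·(-1) − (-1) − (2) − (1) = -4
So the dimensions are [L⁻¹ T⁻⁴].

L: -1, T: -4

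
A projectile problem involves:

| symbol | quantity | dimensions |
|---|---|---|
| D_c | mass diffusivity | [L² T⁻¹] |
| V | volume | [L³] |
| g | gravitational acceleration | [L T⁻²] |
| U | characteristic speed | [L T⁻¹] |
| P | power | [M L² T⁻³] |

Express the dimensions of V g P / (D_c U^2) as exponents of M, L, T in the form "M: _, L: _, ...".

Collect each base-dimension exponent across the product:
  M: −(0) + (0) + (0) − 2·(0) + (1) = 1
  L: −(2) + (3) + (1) − 2·(1) + (2) = 2
  T: −(-1) + (0) + (-2) − 2·(-1) + (-3) = -2
So the dimensions are [M L² T⁻²].

M: 1, L: 2, T: -2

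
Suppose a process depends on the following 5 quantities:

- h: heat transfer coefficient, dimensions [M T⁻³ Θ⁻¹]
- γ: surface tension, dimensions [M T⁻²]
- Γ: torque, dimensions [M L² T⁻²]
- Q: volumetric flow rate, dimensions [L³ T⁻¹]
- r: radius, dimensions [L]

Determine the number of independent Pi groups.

There are 5 variables and 4 base dimensions (M, L, T, Θ).
The dimension matrix has rank 4.
Independent dimensionless groups: 5 − 4 = 1.

1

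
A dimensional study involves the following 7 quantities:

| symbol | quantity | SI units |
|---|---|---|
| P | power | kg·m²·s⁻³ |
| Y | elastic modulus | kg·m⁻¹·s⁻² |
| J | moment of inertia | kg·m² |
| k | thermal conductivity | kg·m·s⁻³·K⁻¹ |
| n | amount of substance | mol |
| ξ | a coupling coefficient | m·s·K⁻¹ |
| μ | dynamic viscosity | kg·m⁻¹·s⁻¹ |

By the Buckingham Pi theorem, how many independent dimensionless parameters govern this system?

2

There are 7 variables and 5 base dimensions (M, L, T, Θ, N).
The dimension matrix has rank 5.
Independent dimensionless groups: 7 − 5 = 2.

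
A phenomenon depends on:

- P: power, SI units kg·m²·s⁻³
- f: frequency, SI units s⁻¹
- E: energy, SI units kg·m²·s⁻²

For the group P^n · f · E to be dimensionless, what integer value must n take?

Balance the M exponent: (1)·n from P, plus (0) + (1) = 1 from the rest, must sum to zero.
n + 1 = 0, so n = -1.

-1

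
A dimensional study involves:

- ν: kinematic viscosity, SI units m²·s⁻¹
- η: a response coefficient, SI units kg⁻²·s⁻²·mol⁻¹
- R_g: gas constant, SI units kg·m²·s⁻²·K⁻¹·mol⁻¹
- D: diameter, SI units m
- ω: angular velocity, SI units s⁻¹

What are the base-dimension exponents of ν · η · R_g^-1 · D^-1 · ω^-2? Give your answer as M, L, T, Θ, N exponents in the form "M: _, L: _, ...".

M: -3, L: -1, T: 1, Θ: 1, N: 0

Collect each base-dimension exponent across the product:
  M: (0) + (-2) − (1) − (0) − 2·(0) = -3
  L: (2) + (0) − (2) − (1) − 2·(0) = -1
  T: (-1) + (-2) − (-2) − (0) − 2·(-1) = 1
  Θ: (0) + (0) − (-1) − (0) − 2·(0) = 1
  N: (0) + (-1) − (-1) − (0) − 2·(0) = 0
So the dimensions are [M⁻³ L⁻¹ T Θ].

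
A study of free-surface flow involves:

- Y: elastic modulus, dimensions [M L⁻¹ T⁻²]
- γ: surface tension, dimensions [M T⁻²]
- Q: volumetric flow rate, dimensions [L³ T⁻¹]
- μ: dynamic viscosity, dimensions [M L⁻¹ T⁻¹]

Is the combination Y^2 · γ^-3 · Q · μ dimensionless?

yes

Sum the exponent of each base dimension across the product:
  M: 2·[Y]_M − 3·[γ]_M + [Q]_M + [μ]_M = 2·(1) − 3·(1) + (0) + (1) = 0
  L: 2·[Y]_L − 3·[γ]_L + [Q]_L + [μ]_L = 2·(-1) − 3·(0) + (3) + (-1) = 0
  T: 2·[Y]_T − 3·[γ]_T + [Q]_T + [μ]_T = 2·(-2) − 3·(-2) + (-1) + (-1) = 0
All base exponents vanish — dimensionless.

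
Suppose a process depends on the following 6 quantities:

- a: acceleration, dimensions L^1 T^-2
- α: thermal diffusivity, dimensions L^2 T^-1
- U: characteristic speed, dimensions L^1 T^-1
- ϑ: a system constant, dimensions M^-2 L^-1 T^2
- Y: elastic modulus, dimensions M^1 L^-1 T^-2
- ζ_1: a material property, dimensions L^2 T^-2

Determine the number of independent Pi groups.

There are 6 variables and 3 base dimensions (M, L, T).
The dimension matrix has rank 3.
Independent dimensionless groups: 6 − 3 = 3.

3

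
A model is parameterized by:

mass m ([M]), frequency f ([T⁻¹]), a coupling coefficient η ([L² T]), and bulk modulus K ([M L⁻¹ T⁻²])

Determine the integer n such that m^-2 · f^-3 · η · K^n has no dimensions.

2

Balance the M exponent: (1)·n from K, plus −2·(1) − 3·(0) + (0) = -2 from the rest, must sum to zero.
n − 2 = 0, so n = 2.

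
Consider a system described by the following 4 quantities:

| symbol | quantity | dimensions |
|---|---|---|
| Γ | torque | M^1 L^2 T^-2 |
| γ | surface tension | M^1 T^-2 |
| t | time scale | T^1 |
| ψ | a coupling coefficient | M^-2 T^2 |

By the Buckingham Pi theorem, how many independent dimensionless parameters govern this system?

1

There are 4 variables and 3 base dimensions (M, L, T).
The dimension matrix has rank 3.
Independent dimensionless groups: 4 − 3 = 1.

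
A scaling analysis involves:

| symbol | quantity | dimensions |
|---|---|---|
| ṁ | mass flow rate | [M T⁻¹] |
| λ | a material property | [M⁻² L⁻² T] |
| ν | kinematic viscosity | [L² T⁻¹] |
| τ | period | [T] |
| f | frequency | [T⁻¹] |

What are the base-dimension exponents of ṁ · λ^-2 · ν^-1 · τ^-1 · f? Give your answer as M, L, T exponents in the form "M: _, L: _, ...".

M: 5, L: 2, T: -4

Collect each base-dimension exponent across the product:
  M: (1) − 2·(-2) − (0) − (0) + (0) = 5
  L: (0) − 2·(-2) − (2) − (0) + (0) = 2
  T: (-1) − 2·(1) − (-1) − (1) + (-1) = -4
So the dimensions are [M⁵ L² T⁻⁴].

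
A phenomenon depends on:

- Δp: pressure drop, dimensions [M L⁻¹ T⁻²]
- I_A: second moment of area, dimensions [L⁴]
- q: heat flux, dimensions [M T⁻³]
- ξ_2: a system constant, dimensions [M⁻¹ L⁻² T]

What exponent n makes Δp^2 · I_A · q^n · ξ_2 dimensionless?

-1

Balance the M exponent: (1)·n from q, plus 2·(1) + (0) + (-1) = 1 from the rest, must sum to zero.
n + 1 = 0, so n = -1.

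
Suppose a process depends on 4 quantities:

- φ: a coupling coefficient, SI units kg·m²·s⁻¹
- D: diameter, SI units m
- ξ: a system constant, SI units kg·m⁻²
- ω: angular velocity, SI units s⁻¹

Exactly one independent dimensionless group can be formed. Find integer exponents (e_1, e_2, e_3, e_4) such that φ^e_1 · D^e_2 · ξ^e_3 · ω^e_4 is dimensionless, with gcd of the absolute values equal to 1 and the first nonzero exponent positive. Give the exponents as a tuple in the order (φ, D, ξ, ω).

(1, -4, -1, -1)

M: e_1·(1) + e_2·(0) + e_3·(1) + e_4·(0) = 0
L: e_1·(2) + e_2·(1) + e_3·(-2) + e_4·(0) = 0
T: e_1·(-1) + e_2·(0) + e_3·(0) + e_4·(-1) = 0
Solving this homogeneous linear system for the smallest-integer solution (first nonzero entry positive) gives (1, -4, -1, -1).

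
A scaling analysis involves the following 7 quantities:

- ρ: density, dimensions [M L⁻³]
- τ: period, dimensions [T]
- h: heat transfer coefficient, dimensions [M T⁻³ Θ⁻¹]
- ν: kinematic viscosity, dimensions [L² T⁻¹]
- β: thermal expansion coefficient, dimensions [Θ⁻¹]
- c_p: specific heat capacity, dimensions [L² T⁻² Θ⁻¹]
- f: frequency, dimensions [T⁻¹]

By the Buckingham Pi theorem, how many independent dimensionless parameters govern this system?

3

There are 7 variables and 4 base dimensions (M, L, T, Θ).
The dimension matrix has rank 4.
Independent dimensionless groups: 7 − 4 = 3.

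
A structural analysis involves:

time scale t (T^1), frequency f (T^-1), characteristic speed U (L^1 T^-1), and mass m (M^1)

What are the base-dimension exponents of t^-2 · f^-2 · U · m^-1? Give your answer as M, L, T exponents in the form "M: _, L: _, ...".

Collect each base-dimension exponent across the product:
  M: −2·(0) − 2·(0) + (0) − (1) = -1
  L: −2·(0) − 2·(0) + (1) − (0) = 1
  T: −2·(1) − 2·(-1) + (-1) − (0) = -1
So the dimensions are [M⁻¹ L T⁻¹].

M: -1, L: 1, T: -1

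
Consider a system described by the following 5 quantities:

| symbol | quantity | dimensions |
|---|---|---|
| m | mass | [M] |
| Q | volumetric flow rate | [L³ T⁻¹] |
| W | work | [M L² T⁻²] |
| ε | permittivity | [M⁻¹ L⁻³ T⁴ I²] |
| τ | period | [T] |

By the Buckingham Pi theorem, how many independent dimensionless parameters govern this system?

1

There are 5 variables and 4 base dimensions (M, L, T, I).
The dimension matrix has rank 4.
Independent dimensionless groups: 5 − 4 = 1.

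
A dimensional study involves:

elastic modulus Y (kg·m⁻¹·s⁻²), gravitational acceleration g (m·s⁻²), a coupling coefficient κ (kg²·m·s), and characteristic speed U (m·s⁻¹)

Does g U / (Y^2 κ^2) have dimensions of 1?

no

Sum the exponent of each base dimension across the product:
  M: −2·[Y]_M + [g]_M − 2·[κ]_M + [U]_M = −2·(1) + (0) − 2·(2) + (0) = -6
  L: −2·[Y]_L + [g]_L − 2·[κ]_L + [U]_L = −2·(-1) + (1) − 2·(1) + (1) = 2
  T: −2·[Y]_T + [g]_T − 2·[κ]_T + [U]_T = −2·(-2) + (-2) − 2·(1) + (-1) = -1
Net dimensions [M⁻⁶ L² T⁻¹] ≠ [1] — not dimensionless.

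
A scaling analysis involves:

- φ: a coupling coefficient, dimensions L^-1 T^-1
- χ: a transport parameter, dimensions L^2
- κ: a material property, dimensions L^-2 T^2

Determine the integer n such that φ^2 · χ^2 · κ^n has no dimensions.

1

Balance the L exponent: (-2)·n from κ, plus 2·(-1) + 2·(2) = 2 from the rest, must sum to zero.
-2n + 2 = 0, so n = 1.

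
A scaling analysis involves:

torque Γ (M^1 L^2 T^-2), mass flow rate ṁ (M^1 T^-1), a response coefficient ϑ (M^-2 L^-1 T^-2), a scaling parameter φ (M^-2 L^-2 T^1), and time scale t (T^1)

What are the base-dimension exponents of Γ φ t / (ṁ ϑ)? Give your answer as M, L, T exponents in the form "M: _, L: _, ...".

Collect each base-dimension exponent across the product:
  M: (1) − (1) − (-2) + (-2) + (0) = 0
  L: (2) − (0) − (-1) + (-2) + (0) = 1
  T: (-2) − (-1) − (-2) + (1) + (1) = 3
So the dimensions are [L T³].

M: 0, L: 1, T: 3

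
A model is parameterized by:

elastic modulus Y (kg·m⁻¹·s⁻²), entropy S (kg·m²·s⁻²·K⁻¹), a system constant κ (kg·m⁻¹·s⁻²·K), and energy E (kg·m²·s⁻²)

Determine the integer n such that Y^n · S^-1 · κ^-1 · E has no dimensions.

1

Balance the M exponent: (1)·n from Y, plus −(1) − (1) + (1) = -1 from the rest, must sum to zero.
n − 1 = 0, so n = 1.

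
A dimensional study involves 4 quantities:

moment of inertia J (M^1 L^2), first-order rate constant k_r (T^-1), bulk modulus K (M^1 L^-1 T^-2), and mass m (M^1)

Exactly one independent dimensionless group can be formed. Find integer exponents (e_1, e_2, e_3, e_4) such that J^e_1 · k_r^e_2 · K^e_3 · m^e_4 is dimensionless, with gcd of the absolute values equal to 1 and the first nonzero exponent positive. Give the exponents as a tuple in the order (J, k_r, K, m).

M: e_1·(1) + e_2·(0) + e_3·(1) + e_4·(1) = 0
L: e_1·(2) + e_2·(0) + e_3·(-1) + e_4·(0) = 0
T: e_1·(0) + e_2·(-1) + e_3·(-2) + e_4·(0) = 0
Solving this homogeneous linear system for the smallest-integer solution (first nonzero entry positive) gives (1, -4, 2, -3).

(1, -4, 2, -3)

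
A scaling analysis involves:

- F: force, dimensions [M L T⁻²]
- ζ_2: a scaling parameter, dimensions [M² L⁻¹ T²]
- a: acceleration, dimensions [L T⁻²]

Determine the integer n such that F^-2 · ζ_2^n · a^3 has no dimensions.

1

Balance the M exponent: (2)·n from ζ_2, plus −2·(1) + 3·(0) = -2 from the rest, must sum to zero.
2n − 2 = 0, so n = 1.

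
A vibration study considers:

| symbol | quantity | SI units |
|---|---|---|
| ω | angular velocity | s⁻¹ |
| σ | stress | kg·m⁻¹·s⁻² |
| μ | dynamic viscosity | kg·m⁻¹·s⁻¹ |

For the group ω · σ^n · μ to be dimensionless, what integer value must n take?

Balance the M exponent: (1)·n from σ, plus (0) + (1) = 1 from the rest, must sum to zero.
n + 1 = 0, so n = -1.

-1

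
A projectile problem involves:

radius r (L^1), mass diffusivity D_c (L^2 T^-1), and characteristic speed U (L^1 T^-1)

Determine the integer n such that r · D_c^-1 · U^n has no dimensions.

Balance the L exponent: (1)·n from U, plus (1) − (2) = -1 from the rest, must sum to zero.
n − 1 = 0, so n = 1.

1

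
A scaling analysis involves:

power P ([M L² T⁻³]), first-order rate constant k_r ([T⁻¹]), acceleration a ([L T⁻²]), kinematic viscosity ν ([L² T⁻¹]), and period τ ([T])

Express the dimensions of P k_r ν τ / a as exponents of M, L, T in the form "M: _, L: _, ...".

Collect each base-dimension exponent across the product:
  M: (1) + (0) − (0) + (0) + (0) = 1
  L: (2) + (0) − (1) + (2) + (0) = 3
  T: (-3) + (-1) − (-2) + (-1) + (1) = -2
So the dimensions are [M L³ T⁻²].

M: 1, L: 3, T: -2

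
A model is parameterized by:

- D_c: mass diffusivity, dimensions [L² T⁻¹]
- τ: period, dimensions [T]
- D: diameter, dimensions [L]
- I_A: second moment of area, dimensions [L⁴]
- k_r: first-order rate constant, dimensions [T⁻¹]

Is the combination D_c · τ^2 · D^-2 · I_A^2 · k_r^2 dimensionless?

no

Sum the exponent of each base dimension across the product:
  L: [D_c]_L + 2·[τ]_L − 2·[D]_L + 2·[I_A]_L + 2·[k_r]_L = (2) + 2·(0) − 2·(1) + 2·(4) + 2·(0) = 8
  T: [D_c]_T + 2·[τ]_T − 2·[D]_T + 2·[I_A]_T + 2·[k_r]_T = (-1) + 2·(1) − 2·(0) + 2·(0) + 2·(-1) = -1
Net dimensions [L⁸ T⁻¹] ≠ [1] — not dimensionless.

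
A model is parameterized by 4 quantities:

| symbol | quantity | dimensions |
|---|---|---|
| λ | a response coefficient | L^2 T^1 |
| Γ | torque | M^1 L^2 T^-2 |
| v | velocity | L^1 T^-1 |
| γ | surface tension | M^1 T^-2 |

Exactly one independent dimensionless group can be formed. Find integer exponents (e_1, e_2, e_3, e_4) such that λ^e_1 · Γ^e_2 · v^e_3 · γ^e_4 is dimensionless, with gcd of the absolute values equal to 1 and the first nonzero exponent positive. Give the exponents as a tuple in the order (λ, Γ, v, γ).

M: e_1·(0) + e_2·(1) + e_3·(0) + e_4·(1) = 0
L: e_1·(2) + e_2·(2) + e_3·(1) + e_4·(0) = 0
T: e_1·(1) + e_2·(-2) + e_3·(-1) + e_4·(-2) = 0
Solving this homogeneous linear system for the smallest-integer solution (first nonzero entry positive) gives (2, -3, 2, 3).

(2, -3, 2, 3)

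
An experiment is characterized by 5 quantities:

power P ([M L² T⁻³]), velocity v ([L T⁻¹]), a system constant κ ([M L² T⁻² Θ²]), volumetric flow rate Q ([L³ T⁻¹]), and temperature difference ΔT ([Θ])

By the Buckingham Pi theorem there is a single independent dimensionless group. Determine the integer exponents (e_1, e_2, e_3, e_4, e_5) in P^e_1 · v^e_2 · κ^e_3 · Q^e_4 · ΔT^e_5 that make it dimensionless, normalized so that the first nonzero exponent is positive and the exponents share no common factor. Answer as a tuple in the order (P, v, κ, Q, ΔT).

(2, -3, -2, 1, 4)

M: e_1·(1) + e_2·(0) + e_3·(1) + e_4·(0) + e_5·(0) = 0
L: e_1·(2) + e_2·(1) + e_3·(2) + e_4·(3) + e_5·(0) = 0
T: e_1·(-3) + e_2·(-1) + e_3·(-2) + e_4·(-1) + e_5·(0) = 0
Θ: e_1·(0) + e_2·(0) + e_3·(2) + e_4·(0) + e_5·(1) = 0
Solving this homogeneous linear system for the smallest-integer solution (first nonzero entry positive) gives (2, -3, -2, 1, 4).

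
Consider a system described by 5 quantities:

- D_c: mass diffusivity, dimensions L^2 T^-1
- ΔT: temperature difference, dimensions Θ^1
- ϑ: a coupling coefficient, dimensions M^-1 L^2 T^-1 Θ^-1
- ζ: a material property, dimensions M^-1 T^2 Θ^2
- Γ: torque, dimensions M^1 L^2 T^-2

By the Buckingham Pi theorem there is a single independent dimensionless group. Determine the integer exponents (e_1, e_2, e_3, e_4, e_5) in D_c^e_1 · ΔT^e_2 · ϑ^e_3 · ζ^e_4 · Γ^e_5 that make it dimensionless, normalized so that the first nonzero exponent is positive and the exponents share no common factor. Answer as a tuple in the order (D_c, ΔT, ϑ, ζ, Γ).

(3, 1, -1, -1, -2)

M: e_1·(0) + e_2·(0) + e_3·(-1) + e_4·(-1) + e_5·(1) = 0
L: e_1·(2) + e_2·(0) + e_3·(2) + e_4·(0) + e_5·(2) = 0
T: e_1·(-1) + e_2·(0) + e_3·(-1) + e_4·(2) + e_5·(-2) = 0
Θ: e_1·(0) + e_2·(1) + e_3·(-1) + e_4·(2) + e_5·(0) = 0
Solving this homogeneous linear system for the smallest-integer solution (first nonzero entry positive) gives (3, 1, -1, -1, -2).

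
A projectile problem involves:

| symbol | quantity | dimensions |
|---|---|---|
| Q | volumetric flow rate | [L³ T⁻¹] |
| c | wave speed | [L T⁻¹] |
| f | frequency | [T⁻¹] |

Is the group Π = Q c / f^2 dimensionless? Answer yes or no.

no

Sum the exponent of each base dimension across the product:
  L: [Q]_L + [c]_L − 2·[f]_L = (3) + (1) − 2·(0) = 4
  T: [Q]_T + [c]_T − 2·[f]_T = (-1) + (-1) − 2·(-1) = 0
Net dimensions [L⁴] ≠ [1] — not dimensionless.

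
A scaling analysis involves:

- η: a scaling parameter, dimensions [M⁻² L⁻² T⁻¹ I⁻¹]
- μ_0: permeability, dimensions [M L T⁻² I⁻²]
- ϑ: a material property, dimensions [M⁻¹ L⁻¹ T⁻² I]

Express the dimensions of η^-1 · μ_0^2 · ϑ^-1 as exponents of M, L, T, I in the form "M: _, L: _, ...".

Collect each base-dimension exponent across the product:
  M: −(-2) + 2·(1) − (-1) = 5
  L: −(-2) + 2·(1) − (-1) = 5
  T: −(-1) + 2·(-2) − (-2) = -1
  I: −(-1) + 2·(-2) − (1) = -4
So the dimensions are [M⁵ L⁵ T⁻¹ I⁻⁴].

M: 5, L: 5, T: -1, I: -4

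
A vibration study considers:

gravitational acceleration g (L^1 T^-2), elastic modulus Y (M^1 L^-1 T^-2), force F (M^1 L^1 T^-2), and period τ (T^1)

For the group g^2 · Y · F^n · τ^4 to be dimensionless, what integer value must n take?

Balance the M exponent: (1)·n from F, plus 2·(0) + (1) + 4·(0) = 1 from the rest, must sum to zero.
n + 1 = 0, so n = -1.

-1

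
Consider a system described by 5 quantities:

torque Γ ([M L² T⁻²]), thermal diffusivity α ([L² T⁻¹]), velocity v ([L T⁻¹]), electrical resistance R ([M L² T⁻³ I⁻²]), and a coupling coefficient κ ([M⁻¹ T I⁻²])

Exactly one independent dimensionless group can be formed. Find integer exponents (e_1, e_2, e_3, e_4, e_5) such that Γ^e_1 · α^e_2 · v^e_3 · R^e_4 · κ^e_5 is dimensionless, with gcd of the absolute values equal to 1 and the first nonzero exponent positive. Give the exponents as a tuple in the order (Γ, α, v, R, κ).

(2, -2, 2, -1, 1)

M: e_1·(1) + e_2·(0) + e_3·(0) + e_4·(1) + e_5·(-1) = 0
L: e_1·(2) + e_2·(2) + e_3·(1) + e_4·(2) + e_5·(0) = 0
T: e_1·(-2) + e_2·(-1) + e_3·(-1) + e_4·(-3) + e_5·(1) = 0
I: e_1·(0) + e_2·(0) + e_3·(0) + e_4·(-2) + e_5·(-2) = 0
Solving this homogeneous linear system for the smallest-integer solution (first nonzero entry positive) gives (2, -2, 2, -1, 1).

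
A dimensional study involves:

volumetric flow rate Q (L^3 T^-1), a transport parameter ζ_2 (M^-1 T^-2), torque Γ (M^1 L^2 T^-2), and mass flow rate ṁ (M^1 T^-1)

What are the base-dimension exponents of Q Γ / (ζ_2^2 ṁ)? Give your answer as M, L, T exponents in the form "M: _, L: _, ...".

M: 2, L: 5, T: 2

Collect each base-dimension exponent across the product:
  M: (0) − 2·(-1) + (1) − (1) = 2
  L: (3) − 2·(0) + (2) − (0) = 5
  T: (-1) − 2·(-2) + (-2) − (-1) = 2
So the dimensions are [M² L⁵ T²].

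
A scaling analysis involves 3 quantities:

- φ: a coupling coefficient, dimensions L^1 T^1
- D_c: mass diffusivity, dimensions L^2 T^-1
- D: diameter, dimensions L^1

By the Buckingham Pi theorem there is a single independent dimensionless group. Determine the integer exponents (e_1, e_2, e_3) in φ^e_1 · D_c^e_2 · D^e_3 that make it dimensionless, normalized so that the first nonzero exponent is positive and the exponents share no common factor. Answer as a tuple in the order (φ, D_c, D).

L: e_1·(1) + e_2·(2) + e_3·(1) = 0
T: e_1·(1) + e_2·(-1) + e_3·(0) = 0
Solving this homogeneous linear system for the smallest-integer solution (first nonzero entry positive) gives (1, 1, -3).

(1, 1, -3)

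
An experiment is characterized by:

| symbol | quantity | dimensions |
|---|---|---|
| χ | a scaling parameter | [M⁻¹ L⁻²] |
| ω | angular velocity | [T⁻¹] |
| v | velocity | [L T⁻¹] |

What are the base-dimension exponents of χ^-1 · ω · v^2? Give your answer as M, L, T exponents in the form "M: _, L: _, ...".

Collect each base-dimension exponent across the product:
  M: −(-1) + (0) + 2·(0) = 1
  L: −(-2) + (0) + 2·(1) = 4
  T: −(0) + (-1) + 2·(-1) = -3
So the dimensions are [M L⁴ T⁻³].

M: 1, L: 4, T: -3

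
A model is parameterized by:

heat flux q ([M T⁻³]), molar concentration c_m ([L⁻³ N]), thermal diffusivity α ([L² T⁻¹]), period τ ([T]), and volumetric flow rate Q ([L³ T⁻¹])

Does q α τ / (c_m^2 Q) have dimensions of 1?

no

Sum the exponent of each base dimension across the product:
  M: [q]_M − 2·[c_m]_M + [α]_M + [τ]_M − [Q]_M = (1) − 2·(0) + (0) + (0) − (0) = 1
  L: [q]_L − 2·[c_m]_L + [α]_L + [τ]_L − [Q]_L = (0) − 2·(-3) + (2) + (0) − (3) = 5
  T: [q]_T − 2·[c_m]_T + [α]_T + [τ]_T − [Q]_T = (-3) − 2·(0) + (-1) + (1) − (-1) = -2
  N: [q]_N − 2·[c_m]_N + [α]_N + [τ]_N − [Q]_N = (0) − 2·(1) + (0) + (0) − (0) = -2
Net dimensions [M L⁵ T⁻² N⁻²] ≠ [1] — not dimensionless.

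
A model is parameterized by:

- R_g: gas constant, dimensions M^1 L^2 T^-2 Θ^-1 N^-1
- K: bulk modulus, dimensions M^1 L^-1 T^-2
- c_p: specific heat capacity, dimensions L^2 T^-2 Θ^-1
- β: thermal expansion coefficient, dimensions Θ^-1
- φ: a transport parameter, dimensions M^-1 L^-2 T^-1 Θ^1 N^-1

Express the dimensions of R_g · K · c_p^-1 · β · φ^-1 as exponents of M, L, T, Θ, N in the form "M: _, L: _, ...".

Collect each base-dimension exponent across the product:
  M: (1) + (1) − (0) + (0) − (-1) = 3
  L: (2) + (-1) − (2) + (0) − (-2) = 1
  T: (-2) + (-2) − (-2) + (0) − (-1) = -1
  Θ: (-1) + (0) − (-1) + (-1) − (1) = -2
  N: (-1) + (0) − (0) + (0) − (-1) = 0
So the dimensions are [M³ L T⁻¹ Θ⁻²].

M: 3, L: 1, T: -1, Θ: -2, N: 0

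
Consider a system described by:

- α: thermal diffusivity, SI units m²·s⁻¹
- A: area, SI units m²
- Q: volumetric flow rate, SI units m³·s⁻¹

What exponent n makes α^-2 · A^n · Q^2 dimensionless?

Balance the L exponent: (2)·n from A, plus −2·(2) + 2·(3) = 2 from the rest, must sum to zero.
2n + 2 = 0, so n = -1.

-1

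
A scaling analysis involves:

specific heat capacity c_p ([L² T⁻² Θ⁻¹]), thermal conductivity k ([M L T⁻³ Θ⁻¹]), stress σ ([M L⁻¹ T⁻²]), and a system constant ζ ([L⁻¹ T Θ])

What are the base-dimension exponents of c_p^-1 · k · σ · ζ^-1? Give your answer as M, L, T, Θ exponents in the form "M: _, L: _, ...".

Collect each base-dimension exponent across the product:
  M: −(0) + (1) + (1) − (0) = 2
  L: −(2) + (1) + (-1) − (-1) = -1
  T: −(-2) + (-3) + (-2) − (1) = -4
  Θ: −(-1) + (-1) + (0) − (1) = -1
So the dimensions are [M² L⁻¹ T⁻⁴ Θ⁻¹].

M: 2, L: -1, T: -4, Θ: -1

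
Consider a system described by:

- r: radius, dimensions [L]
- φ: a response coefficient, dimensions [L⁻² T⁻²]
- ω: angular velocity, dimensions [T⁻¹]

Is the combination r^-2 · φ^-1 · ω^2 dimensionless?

yes

Sum the exponent of each base dimension across the product:
  L: −2·[r]_L − [φ]_L + 2·[ω]_L = −2·(1) − (-2) + 2·(0) = 0
  T: −2·[r]_T − [φ]_T + 2·[ω]_T = −2·(0) − (-2) + 2·(-1) = 0
All base exponents vanish — dimensionless.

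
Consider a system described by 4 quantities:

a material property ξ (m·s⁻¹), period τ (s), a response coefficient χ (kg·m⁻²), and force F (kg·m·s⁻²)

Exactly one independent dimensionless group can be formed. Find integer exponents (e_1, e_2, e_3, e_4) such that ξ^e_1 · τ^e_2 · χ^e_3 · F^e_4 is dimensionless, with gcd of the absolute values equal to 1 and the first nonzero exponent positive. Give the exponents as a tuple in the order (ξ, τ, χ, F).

M: e_1·(0) + e_2·(0) + e_3·(1) + e_4·(1) = 0
L: e_1·(1) + e_2·(0) + e_3·(-2) + e_4·(1) = 0
T: e_1·(-1) + e_2·(1) + e_3·(0) + e_4·(-2) = 0
Solving this homogeneous linear system for the smallest-integer solution (first nonzero entry positive) gives (3, 1, 1, -1).

(3, 1, 1, -1)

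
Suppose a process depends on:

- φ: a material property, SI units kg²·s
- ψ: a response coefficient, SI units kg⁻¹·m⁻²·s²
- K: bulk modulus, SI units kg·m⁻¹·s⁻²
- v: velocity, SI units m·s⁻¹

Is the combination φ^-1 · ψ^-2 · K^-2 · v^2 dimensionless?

no

Sum the exponent of each base dimension across the product:
  M: −[φ]_M − 2·[ψ]_M − 2·[K]_M + 2·[v]_M = −(2) − 2·(-1) − 2·(1) + 2·(0) = -2
  L: −[φ]_L − 2·[ψ]_L − 2·[K]_L + 2·[v]_L = −(0) − 2·(-2) − 2·(-1) + 2·(1) = 8
  T: −[φ]_T − 2·[ψ]_T − 2·[K]_T + 2·[v]_T = −(1) − 2·(2) − 2·(-2) + 2·(-1) = -3
Net dimensions [M⁻² L⁸ T⁻³] ≠ [1] — not dimensionless.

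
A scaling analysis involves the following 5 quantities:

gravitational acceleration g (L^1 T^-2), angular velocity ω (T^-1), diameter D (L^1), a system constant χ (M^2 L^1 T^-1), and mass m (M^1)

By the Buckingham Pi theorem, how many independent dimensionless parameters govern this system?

There are 5 variables and 3 base dimensions (M, L, T).
The dimension matrix has rank 3.
Independent dimensionless groups: 5 − 3 = 2.

2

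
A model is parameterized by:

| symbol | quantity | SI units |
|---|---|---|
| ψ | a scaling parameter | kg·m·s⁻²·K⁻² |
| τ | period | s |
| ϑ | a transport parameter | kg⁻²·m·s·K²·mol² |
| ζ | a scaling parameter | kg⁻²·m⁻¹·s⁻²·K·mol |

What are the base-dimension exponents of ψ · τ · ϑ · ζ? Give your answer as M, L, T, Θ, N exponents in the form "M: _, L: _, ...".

M: -3, L: 1, T: -2, Θ: 1, N: 3

Collect each base-dimension exponent across the product:
  M: (1) + (0) + (-2) + (-2) = -3
  L: (1) + (0) + (1) + (-1) = 1
  T: (-2) + (1) + (1) + (-2) = -2
  Θ: (-2) + (0) + (2) + (1) = 1
  N: (0) + (0) + (2) + (1) = 3
So the dimensions are [M⁻³ L T⁻² Θ N³].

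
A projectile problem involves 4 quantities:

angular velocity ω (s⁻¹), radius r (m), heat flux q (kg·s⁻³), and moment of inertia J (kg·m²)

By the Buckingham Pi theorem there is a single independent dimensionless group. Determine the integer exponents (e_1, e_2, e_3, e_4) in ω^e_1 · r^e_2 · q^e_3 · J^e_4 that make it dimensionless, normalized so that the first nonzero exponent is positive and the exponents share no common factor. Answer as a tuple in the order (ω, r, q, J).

(3, -2, -1, 1)

M: e_1·(0) + e_2·(0) + e_3·(1) + e_4·(1) = 0
L: e_1·(0) + e_2·(1) + e_3·(0) + e_4·(2) = 0
T: e_1·(-1) + e_2·(0) + e_3·(-3) + e_4·(0) = 0
Solving this homogeneous linear system for the smallest-integer solution (first nonzero entry positive) gives (3, -2, -1, 1).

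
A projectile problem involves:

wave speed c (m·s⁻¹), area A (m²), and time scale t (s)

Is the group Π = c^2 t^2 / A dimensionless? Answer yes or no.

yes

Sum the exponent of each base dimension across the product:
  L: 2·[c]_L − [A]_L + 2·[t]_L = 2·(1) − (2) + 2·(0) = 0
  T: 2·[c]_T − [A]_T + 2·[t]_T = 2·(-1) − (0) + 2·(1) = 0
All base exponents vanish — dimensionless.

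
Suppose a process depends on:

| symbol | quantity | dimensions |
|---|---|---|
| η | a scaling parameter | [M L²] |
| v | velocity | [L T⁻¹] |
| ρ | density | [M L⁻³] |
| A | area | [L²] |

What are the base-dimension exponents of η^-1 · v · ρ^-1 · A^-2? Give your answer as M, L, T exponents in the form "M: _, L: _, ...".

M: -2, L: -2, T: -1

Collect each base-dimension exponent across the product:
  M: −(1) + (0) − (1) − 2·(0) = -2
  L: −(2) + (1) − (-3) − 2·(2) = -2
  T: −(0) + (-1) − (0) − 2·(0) = -1
So the dimensions are [M⁻² L⁻² T⁻¹].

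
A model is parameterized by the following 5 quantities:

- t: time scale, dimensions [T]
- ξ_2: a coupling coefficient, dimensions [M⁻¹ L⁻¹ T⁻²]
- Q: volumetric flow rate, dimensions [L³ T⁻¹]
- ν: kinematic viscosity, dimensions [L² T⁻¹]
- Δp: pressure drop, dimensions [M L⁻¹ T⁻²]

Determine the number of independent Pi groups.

There are 5 variables and 3 base dimensions (M, L, T).
The dimension matrix has rank 3.
Independent dimensionless groups: 5 − 3 = 2.

2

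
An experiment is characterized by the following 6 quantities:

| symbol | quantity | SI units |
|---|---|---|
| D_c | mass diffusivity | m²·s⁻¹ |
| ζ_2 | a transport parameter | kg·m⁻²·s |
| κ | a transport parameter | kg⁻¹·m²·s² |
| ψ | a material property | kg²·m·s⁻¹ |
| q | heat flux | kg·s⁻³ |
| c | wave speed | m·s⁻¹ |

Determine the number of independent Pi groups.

3

There are 6 variables and 3 base dimensions (M, L, T).
The dimension matrix has rank 3.
Independent dimensionless groups: 6 − 3 = 3.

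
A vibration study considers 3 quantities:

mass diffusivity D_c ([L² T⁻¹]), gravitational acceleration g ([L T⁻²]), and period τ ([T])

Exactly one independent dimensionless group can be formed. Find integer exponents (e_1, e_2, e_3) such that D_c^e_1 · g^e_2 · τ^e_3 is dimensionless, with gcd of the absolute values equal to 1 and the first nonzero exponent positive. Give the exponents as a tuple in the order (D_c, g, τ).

(1, -2, -3)

L: e_1·(2) + e_2·(1) + e_3·(0) = 0
T: e_1·(-1) + e_2·(-2) + e_3·(1) = 0
Solving this homogeneous linear system for the smallest-integer solution (first nonzero entry positive) gives (1, -2, -3).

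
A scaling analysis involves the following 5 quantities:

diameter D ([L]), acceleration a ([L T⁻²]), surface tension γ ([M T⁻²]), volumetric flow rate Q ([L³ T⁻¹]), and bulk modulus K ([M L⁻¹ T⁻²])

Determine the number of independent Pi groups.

2

There are 5 variables and 3 base dimensions (M, L, T).
The dimension matrix has rank 3.
Independent dimensionless groups: 5 − 3 = 2.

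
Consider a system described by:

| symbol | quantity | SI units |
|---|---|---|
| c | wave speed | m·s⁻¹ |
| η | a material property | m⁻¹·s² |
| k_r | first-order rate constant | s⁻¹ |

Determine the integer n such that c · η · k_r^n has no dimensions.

1

Balance the T exponent: (-1)·n from k_r, plus (-1) + (2) = 1 from the rest, must sum to zero.
−n + 1 = 0, so n = 1.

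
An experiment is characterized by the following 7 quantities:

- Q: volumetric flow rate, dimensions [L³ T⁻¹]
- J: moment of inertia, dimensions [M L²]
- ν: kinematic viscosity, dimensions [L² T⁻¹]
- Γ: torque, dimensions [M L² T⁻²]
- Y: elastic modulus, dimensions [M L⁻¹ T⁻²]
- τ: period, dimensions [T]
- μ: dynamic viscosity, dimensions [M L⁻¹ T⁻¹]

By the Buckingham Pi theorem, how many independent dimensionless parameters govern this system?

4

There are 7 variables and 3 base dimensions (M, L, T).
The dimension matrix has rank 3.
Independent dimensionless groups: 7 − 3 = 4.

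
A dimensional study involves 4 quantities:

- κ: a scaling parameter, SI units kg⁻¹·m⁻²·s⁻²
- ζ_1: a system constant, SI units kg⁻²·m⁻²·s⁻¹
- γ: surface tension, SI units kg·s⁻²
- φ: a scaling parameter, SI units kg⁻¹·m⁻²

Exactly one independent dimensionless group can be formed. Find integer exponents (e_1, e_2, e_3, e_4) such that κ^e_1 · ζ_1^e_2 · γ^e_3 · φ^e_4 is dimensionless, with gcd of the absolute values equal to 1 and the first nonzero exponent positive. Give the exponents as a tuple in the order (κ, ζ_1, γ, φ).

M: e_1·(-1) + e_2·(-2) + e_3·(1) + e_4·(-1) = 0
L: e_1·(-2) + e_2·(-2) + e_3·(0) + e_4·(-2) = 0
T: e_1·(-2) + e_2·(-1) + e_3·(-2) + e_4·(0) = 0
Solving this homogeneous linear system for the smallest-integer solution (first nonzero entry positive) gives (3, -2, -2, -1).

(3, -2, -2, -1)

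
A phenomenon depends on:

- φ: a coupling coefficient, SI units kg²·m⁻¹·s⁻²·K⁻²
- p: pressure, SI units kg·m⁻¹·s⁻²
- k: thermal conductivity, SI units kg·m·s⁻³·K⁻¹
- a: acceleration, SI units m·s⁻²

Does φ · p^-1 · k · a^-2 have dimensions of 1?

no

Sum the exponent of each base dimension across the product:
  M: [φ]_M − [p]_M + [k]_M − 2·[a]_M = (2) − (1) + (1) − 2·(0) = 2
  L: [φ]_L − [p]_L + [k]_L − 2·[a]_L = (-1) − (-1) + (1) − 2·(1) = -1
  T: [φ]_T − [p]_T + [k]_T − 2·[a]_T = (-2) − (-2) + (-3) − 2·(-2) = 1
  Θ: [φ]_Θ − [p]_Θ + [k]_Θ − 2·[a]_Θ = (-2) − (0) + (-1) − 2·(0) = -3
Net dimensions [M² L⁻¹ T Θ⁻³] ≠ [1] — not dimensionless.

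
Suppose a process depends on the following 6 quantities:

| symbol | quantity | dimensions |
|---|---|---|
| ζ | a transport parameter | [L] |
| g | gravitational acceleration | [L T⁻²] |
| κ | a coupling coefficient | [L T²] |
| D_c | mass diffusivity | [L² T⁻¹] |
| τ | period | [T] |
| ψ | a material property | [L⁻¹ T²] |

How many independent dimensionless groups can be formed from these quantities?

4

There are 6 variables and 2 base dimensions (L, T).
The dimension matrix has rank 2.
Independent dimensionless groups: 6 − 2 = 4.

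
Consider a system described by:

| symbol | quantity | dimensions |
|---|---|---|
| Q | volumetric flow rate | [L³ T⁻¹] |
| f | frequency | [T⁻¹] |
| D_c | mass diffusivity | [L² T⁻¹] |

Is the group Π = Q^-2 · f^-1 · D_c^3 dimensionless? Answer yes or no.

yes

Sum the exponent of each base dimension across the product:
  M: −2·[Q]_M − [f]_M + 3·[D_c]_M = −2·(0) − (0) + 3·(0) = 0
  L: −2·[Q]_L − [f]_L + 3·[D_c]_L = −2·(3) − (0) + 3·(2) = 0
  T: −2·[Q]_T − [f]_T + 3·[D_c]_T = −2·(-1) − (-1) + 3·(-1) = 0
All base exponents vanish — dimensionless.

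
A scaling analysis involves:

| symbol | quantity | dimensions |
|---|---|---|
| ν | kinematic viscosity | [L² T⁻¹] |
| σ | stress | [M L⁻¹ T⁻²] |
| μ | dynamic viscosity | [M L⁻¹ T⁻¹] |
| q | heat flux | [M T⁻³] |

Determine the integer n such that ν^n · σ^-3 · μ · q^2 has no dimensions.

Balance the L exponent: (2)·n from ν, plus −3·(-1) + (-1) + 2·(0) = 2 from the rest, must sum to zero.
2n + 2 = 0, so n = -1.

-1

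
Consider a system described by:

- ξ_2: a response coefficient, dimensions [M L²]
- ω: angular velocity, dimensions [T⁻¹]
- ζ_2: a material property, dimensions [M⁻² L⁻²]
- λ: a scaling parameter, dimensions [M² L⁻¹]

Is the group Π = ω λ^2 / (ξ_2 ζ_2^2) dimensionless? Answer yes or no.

Sum the exponent of each base dimension across the product:
  M: −[ξ_2]_M + [ω]_M − 2·[ζ_2]_M + 2·[λ]_M = −(1) + (0) − 2·(-2) + 2·(2) = 7
  L: −[ξ_2]_L + [ω]_L − 2·[ζ_2]_L + 2·[λ]_L = −(2) + (0) − 2·(-2) + 2·(-1) = 0
  T: −[ξ_2]_T + [ω]_T − 2·[ζ_2]_T + 2·[λ]_T = −(0) + (-1) − 2·(0) + 2·(0) = -1
Net dimensions [M⁷ T⁻¹] ≠ [1] — not dimensionless.

no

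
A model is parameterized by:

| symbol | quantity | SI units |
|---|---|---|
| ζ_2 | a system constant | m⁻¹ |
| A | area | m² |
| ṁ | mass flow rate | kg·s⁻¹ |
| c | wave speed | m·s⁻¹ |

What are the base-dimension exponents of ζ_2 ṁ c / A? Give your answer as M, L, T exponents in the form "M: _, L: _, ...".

M: 1, L: -2, T: -2

Collect each base-dimension exponent across the product:
  M: (0) − (0) + (1) + (0) = 1
  L: (-1) − (2) + (0) + (1) = -2
  T: (0) − (0) + (-1) + (-1) = -2
So the dimensions are [M L⁻² T⁻²].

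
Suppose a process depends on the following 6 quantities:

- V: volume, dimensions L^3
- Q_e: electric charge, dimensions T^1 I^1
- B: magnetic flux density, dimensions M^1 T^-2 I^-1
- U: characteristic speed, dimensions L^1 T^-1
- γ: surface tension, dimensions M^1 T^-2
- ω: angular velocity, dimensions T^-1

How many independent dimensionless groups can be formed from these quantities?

2

There are 6 variables and 4 base dimensions (M, L, T, I).
The dimension matrix has rank 4.
Independent dimensionless groups: 6 − 4 = 2.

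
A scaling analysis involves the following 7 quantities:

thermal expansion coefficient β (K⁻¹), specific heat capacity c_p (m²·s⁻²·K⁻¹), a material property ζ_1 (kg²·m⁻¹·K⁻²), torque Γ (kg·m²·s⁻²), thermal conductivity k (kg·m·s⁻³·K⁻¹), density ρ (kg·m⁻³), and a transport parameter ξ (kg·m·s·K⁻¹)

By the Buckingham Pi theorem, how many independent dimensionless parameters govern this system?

There are 7 variables and 4 base dimensions (M, L, T, Θ).
The dimension matrix has rank 4.
Independent dimensionless groups: 7 − 4 = 3.

3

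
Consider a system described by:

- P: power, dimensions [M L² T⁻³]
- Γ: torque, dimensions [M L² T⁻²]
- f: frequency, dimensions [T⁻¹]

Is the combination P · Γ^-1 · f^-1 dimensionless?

yes

Sum the exponent of each base dimension across the product:
  M: [P]_M − [Γ]_M − [f]_M = (1) − (1) − (0) = 0
  L: [P]_L − [Γ]_L − [f]_L = (2) − (2) − (0) = 0
  T: [P]_T − [Γ]_T − [f]_T = (-3) − (-2) − (-1) = 0
All base exponents vanish — dimensionless.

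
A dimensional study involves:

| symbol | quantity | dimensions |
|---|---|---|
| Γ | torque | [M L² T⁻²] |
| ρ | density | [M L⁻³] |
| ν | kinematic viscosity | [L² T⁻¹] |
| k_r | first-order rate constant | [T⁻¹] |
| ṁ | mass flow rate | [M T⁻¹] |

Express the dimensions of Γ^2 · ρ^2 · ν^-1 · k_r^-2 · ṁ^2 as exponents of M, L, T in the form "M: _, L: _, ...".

M: 6, L: -4, T: -3

Collect each base-dimension exponent across the product:
  M: 2·(1) + 2·(1) − (0) − 2·(0) + 2·(1) = 6
  L: 2·(2) + 2·(-3) − (2) − 2·(0) + 2·(0) = -4
  T: 2·(-2) + 2·(0) − (-1) − 2·(-1) + 2·(-1) = -3
So the dimensions are [M⁶ L⁻⁴ T⁻³].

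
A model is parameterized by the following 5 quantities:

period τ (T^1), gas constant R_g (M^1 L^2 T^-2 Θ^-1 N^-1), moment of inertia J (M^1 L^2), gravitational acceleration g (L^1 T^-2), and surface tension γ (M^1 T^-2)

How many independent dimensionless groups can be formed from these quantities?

There are 5 variables and 5 base dimensions (M, L, T, Θ, N).
The dimension matrix has rank 4 (less than 5: the dimension vectors are linearly dependent).
Independent dimensionless groups: 5 − 4 = 1.

1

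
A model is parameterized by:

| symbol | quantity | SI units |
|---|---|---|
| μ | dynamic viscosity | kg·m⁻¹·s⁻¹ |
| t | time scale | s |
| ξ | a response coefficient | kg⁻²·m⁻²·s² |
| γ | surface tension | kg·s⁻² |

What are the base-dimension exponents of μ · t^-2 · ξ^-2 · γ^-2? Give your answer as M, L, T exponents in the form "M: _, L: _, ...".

M: 3, L: 3, T: -3

Collect each base-dimension exponent across the product:
  M: (1) − 2·(0) − 2·(-2) − 2·(1) = 3
  L: (-1) − 2·(0) − 2·(-2) − 2·(0) = 3
  T: (-1) − 2·(1) − 2·(2) − 2·(-2) = -3
So the dimensions are [M³ L³ T⁻³].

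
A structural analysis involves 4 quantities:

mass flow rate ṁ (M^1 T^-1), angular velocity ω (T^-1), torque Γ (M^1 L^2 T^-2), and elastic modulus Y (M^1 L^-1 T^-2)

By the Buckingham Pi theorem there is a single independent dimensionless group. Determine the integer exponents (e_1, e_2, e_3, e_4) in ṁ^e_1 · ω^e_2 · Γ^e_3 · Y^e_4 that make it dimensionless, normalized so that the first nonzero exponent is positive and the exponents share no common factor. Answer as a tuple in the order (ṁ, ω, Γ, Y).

(3, 3, -1, -2)

M: e_1·(1) + e_2·(0) + e_3·(1) + e_4·(1) = 0
L: e_1·(0) + e_2·(0) + e_3·(2) + e_4·(-1) = 0
T: e_1·(-1) + e_2·(-1) + e_3·(-2) + e_4·(-2) = 0
Solving this homogeneous linear system for the smallest-integer solution (first nonzero entry positive) gives (3, 3, -1, -2).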